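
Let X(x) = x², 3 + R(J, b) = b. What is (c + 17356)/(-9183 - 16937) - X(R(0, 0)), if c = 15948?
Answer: -33548/3265 ≈ -10.275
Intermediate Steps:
R(J, b) = -3 + b
(c + 17356)/(-9183 - 16937) - X(R(0, 0)) = (15948 + 17356)/(-9183 - 16937) - (-3 + 0)² = 33304/(-26120) - 1*(-3)² = 33304*(-1/26120) - 1*9 = -4163/3265 - 9 = -33548/3265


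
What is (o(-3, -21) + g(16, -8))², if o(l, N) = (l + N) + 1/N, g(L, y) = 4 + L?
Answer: 7225/441 ≈ 16.383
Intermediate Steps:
o(l, N) = N + l + 1/N (o(l, N) = (N + l) + 1/N = N + l + 1/N)
(o(-3, -21) + g(16, -8))² = ((-21 - 3 + 1/(-21)) + (4 + 16))² = ((-21 - 3 - 1/21) + 20)² = (-505/21 + 20)² = (-85/21)² = 7225/441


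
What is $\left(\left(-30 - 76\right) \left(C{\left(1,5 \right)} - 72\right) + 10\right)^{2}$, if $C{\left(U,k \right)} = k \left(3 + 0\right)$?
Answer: $36626704$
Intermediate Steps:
$C{\left(U,k \right)} = 3 k$ ($C{\left(U,k \right)} = k 3 = 3 k$)
$\left(\left(-30 - 76\right) \left(C{\left(1,5 \right)} - 72\right) + 10\right)^{2} = \left(\left(-30 - 76\right) \left(3 \cdot 5 - 72\right) + 10\right)^{2} = \left(- 106 \left(15 - 72\right) + 10\right)^{2} = \left(\left(-106\right) \left(-57\right) + 10\right)^{2} = \left(6042 + 10\right)^{2} = 6052^{2} = 36626704$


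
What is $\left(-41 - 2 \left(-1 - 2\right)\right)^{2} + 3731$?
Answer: $4956$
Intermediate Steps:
$\left(-41 - 2 \left(-1 - 2\right)\right)^{2} + 3731 = \left(-41 - -6\right)^{2} + 3731 = \left(-41 + 6\right)^{2} + 3731 = \left(-35\right)^{2} + 3731 = 1225 + 3731 = 4956$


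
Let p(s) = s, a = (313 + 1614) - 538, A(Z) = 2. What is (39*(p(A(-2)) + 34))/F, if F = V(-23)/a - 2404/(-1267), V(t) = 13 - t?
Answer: 205903971/282064 ≈ 729.99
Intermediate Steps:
a = 1389 (a = 1927 - 538 = 1389)
F = 1128256/586621 (F = (13 - 1*(-23))/1389 - 2404/(-1267) = (13 + 23)*(1/1389) - 2404*(-1/1267) = 36*(1/1389) + 2404/1267 = 12/463 + 2404/1267 = 1128256/586621 ≈ 1.9233)
(39*(p(A(-2)) + 34))/F = (39*(2 + 34))/(1128256/586621) = (39*36)*(586621/1128256) = 1404*(586621/1128256) = 205903971/282064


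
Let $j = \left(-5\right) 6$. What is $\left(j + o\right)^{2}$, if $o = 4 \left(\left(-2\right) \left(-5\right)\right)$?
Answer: $100$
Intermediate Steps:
$j = -30$
$o = 40$ ($o = 4 \cdot 10 = 40$)
$\left(j + o\right)^{2} = \left(-30 + 40\right)^{2} = 10^{2} = 100$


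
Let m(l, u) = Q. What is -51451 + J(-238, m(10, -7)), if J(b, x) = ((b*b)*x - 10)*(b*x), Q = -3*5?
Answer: -3033373351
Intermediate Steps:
Q = -15
m(l, u) = -15
J(b, x) = b*x*(-10 + x*b²) (J(b, x) = (b²*x - 10)*(b*x) = (x*b² - 10)*(b*x) = (-10 + x*b²)*(b*x) = b*x*(-10 + x*b²))
-51451 + J(-238, m(10, -7)) = -51451 - 238*(-15)*(-10 - 15*(-238)²) = -51451 - 238*(-15)*(-10 - 15*56644) = -51451 - 238*(-15)*(-10 - 849660) = -51451 - 238*(-15)*(-849670) = -51451 - 3033321900 = -3033373351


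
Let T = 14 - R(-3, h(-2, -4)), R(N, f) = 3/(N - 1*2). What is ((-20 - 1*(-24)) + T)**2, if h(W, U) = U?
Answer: 8649/25 ≈ 345.96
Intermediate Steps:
R(N, f) = 3/(-2 + N) (R(N, f) = 3/(N - 2) = 3/(-2 + N))
T = 73/5 (T = 14 - 3/(-2 - 3) = 14 - 3/(-5) = 14 - 3*(-1)/5 = 14 - 1*(-3/5) = 14 + 3/5 = 73/5 ≈ 14.600)
((-20 - 1*(-24)) + T)**2 = ((-20 - 1*(-24)) + 73/5)**2 = ((-20 + 24) + 73/5)**2 = (4 + 73/5)**2 = (93/5)**2 = 8649/25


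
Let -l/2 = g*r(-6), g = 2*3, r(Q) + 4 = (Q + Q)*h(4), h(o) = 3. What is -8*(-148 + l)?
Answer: -2656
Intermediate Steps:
r(Q) = -4 + 6*Q (r(Q) = -4 + (Q + Q)*3 = -4 + (2*Q)*3 = -4 + 6*Q)
g = 6
l = 480 (l = -12*(-4 + 6*(-6)) = -12*(-4 - 36) = -12*(-40) = -2*(-240) = 480)
-8*(-148 + l) = -8*(-148 + 480) = -8*332 = -2656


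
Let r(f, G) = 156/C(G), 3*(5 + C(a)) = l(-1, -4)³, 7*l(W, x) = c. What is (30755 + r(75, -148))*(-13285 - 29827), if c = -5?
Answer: -205312437368/155 ≈ -1.3246e+9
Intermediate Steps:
l(W, x) = -5/7 (l(W, x) = (⅐)*(-5) = -5/7)
C(a) = -5270/1029 (C(a) = -5 + (-5/7)³/3 = -5 + (⅓)*(-125/343) = -5 - 125/1029 = -5270/1029)
r(f, G) = -80262/2635 (r(f, G) = 156/(-5270/1029) = 156*(-1029/5270) = -80262/2635)
(30755 + r(75, -148))*(-13285 - 29827) = (30755 - 80262/2635)*(-13285 - 29827) = (80959163/2635)*(-43112) = -205312437368/155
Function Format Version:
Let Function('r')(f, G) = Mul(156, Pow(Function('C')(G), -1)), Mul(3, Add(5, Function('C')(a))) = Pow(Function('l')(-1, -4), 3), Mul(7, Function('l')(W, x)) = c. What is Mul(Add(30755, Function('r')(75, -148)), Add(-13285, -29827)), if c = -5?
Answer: Rational(-205312437368, 155) ≈ -1.3246e+9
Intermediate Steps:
Function('l')(W, x) = Rational(-5, 7) (Function('l')(W, x) = Mul(Rational(1, 7), -5) = Rational(-5, 7))
Function('C')(a) = Rational(-5270, 1029) (Function('C')(a) = Add(-5, Mul(Rational(1, 3), Pow(Rational(-5, 7), 3))) = Add(-5, Mul(Rational(1, 3), Rational(-125, 343))) = Add(-5, Rational(-125, 1029)) = Rational(-5270, 1029))
Function('r')(f, G) = Rational(-80262, 2635) (Function('r')(f, G) = Mul(156, Pow(Rational(-5270, 1029), -1)) = Mul(156, Rational(-1029, 5270)) = Rational(-80262, 2635))
Mul(Add(30755, Function('r')(75, -148)), Add(-13285, -29827)) = Mul(Add(30755, Rational(-80262, 2635)), Add(-13285, -29827)) = Mul(Rational(80959163, 2635), -43112) = Rational(-205312437368, 155)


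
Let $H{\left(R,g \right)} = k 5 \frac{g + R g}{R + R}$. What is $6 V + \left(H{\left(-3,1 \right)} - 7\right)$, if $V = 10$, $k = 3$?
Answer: $58$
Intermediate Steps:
$H{\left(R,g \right)} = \frac{15 \left(g + R g\right)}{2 R}$ ($H{\left(R,g \right)} = 3 \cdot 5 \frac{g + R g}{R + R} = 15 \frac{g + R g}{2 R} = \frac{15 \left(g + R g\right)}{2 R}$)
$6 V + \left(H{\left(-3,1 \right)} - 7\right) = 6 \cdot 10 - \left(7 - \frac{15 \left(1 - 3\right)}{2 \left(-3\right)}\right) = 60 - \left(7 - \left(- \frac{5}{2}\right) \left(-2\right)\right) = 60 + \left(5 - 7\right) = 60 - 2 = 58$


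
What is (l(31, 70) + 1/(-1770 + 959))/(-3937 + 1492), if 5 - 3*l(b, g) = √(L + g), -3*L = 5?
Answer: -4052/5948685 + √615/22005 ≈ 0.00044582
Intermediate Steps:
L = -5/3 (L = -⅓*5 = -5/3 ≈ -1.6667)
l(b, g) = 5/3 - √(-5/3 + g)/3
(l(31, 70) + 1/(-1770 + 959))/(-3937 + 1492) = ((5/3 - √(-15 + 9*70)/9) + 1/(-1770 + 959))/(-3937 + 1492) = ((5/3 - √(-15 + 630)/9) + 1/(-811))/(-2445) = ((5/3 - √615/9) - 1/811)*(-1/2445) = (4052/2433 - √615/9)*(-1/2445) = -4052/5948685 + √615/22005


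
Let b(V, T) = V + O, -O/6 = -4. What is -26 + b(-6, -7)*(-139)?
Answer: -2528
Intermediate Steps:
O = 24 (O = -6*(-4) = 24)
b(V, T) = 24 + V (b(V, T) = V + 24 = 24 + V)
-26 + b(-6, -7)*(-139) = -26 + (24 - 6)*(-139) = -26 + 18*(-139) = -26 - 2502 = -2528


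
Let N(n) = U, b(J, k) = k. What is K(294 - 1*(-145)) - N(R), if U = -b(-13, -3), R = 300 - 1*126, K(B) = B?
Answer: 436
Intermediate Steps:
R = 174 (R = 300 - 126 = 174)
U = 3 (U = -1*(-3) = 3)
N(n) = 3
K(294 - 1*(-145)) - N(R) = (294 - 1*(-145)) - 1*3 = (294 + 145) - 3 = 439 - 3 = 436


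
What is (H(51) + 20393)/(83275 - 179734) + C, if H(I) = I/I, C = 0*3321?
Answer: -618/2923 ≈ -0.21143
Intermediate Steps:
C = 0
H(I) = 1
(H(51) + 20393)/(83275 - 179734) + C = (1 + 20393)/(83275 - 179734) + 0 = 20394/(-96459) + 0 = 20394*(-1/96459) + 0 = -618/2923 + 0 = -618/2923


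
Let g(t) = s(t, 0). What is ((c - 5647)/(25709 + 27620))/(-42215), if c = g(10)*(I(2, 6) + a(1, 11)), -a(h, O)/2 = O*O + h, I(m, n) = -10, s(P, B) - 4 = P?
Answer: 9203/2251283735 ≈ 4.0879e-6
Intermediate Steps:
s(P, B) = 4 + P
g(t) = 4 + t
a(h, O) = -2*h - 2*O² (a(h, O) = -2*(O*O + h) = -2*(O² + h) = -2*(h + O²) = -2*h - 2*O²)
c = -3556 (c = (4 + 10)*(-10 + (-2*1 - 2*11²)) = 14*(-10 + (-2 - 2*121)) = 14*(-10 + (-2 - 242)) = 14*(-10 - 244) = 14*(-254) = -3556)
((c - 5647)/(25709 + 27620))/(-42215) = ((-3556 - 5647)/(25709 + 27620))/(-42215) = -9203/53329*(-1/42215) = 9203/2251283735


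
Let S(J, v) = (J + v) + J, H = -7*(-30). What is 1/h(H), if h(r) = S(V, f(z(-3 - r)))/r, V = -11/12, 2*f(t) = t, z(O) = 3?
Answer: -630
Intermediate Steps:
f(t) = t/2
V = -11/12 (V = -11*1/12 = -11/12 ≈ -0.91667)
H = 210
S(J, v) = v + 2*J
h(r) = -1/(3*r) (h(r) = ((½)*3 + 2*(-11/12))/r = (3/2 - 11/6)/r = -1/(3*r))
1/h(H) = 1/(-⅓/210) = 1/(-⅓*1/210) = 1/(-1/630) = -630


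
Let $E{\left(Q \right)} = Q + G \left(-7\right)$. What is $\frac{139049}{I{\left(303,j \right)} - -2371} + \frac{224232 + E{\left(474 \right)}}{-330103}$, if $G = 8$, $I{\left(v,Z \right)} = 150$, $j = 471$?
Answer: $\frac{45334149397}{832189663} \approx 54.476$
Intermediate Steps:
$E{\left(Q \right)} = -56 + Q$ ($E{\left(Q \right)} = Q + 8 \left(-7\right) = Q - 56 = -56 + Q$)
$\frac{139049}{I{\left(303,j \right)} - -2371} + \frac{224232 + E{\left(474 \right)}}{-330103} = \frac{139049}{150 - -2371} + \frac{224232 + \left(-56 + 474\right)}{-330103} = \frac{139049}{150 + 2371} + \left(224232 + 418\right) \left(- \frac{1}{330103}\right) = \frac{139049}{2521} + 224650 \left(- \frac{1}{330103}\right) = 139049 \cdot \frac{1}{2521} - \frac{224650}{330103} = \frac{139049}{2521} - \frac{224650}{330103} = \frac{45334149397}{832189663}$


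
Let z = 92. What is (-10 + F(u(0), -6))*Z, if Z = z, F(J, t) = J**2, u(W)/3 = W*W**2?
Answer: -920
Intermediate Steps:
u(W) = 3*W**3 (u(W) = 3*(W*W**2) = 3*W**3)
Z = 92
(-10 + F(u(0), -6))*Z = (-10 + (3*0**3)**2)*92 = (-10 + (3*0)**2)*92 = (-10 + 0**2)*92 = (-10 + 0)*92 = -10*92 = -920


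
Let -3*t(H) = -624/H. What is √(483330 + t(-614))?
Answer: √45553337242/307 ≈ 695.22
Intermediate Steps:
t(H) = 208/H (t(H) = -(-208)/H = 208/H)
√(483330 + t(-614)) = √(483330 + 208/(-614)) = √(483330 + 208*(-1/614)) = √(483330 - 104/307) = √(148382206/307) = √45553337242/307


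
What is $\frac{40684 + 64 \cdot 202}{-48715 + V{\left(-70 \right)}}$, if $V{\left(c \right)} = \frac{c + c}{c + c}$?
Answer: $- \frac{26806}{24357} \approx -1.1005$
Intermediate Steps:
$V{\left(c \right)} = 1$ ($V{\left(c \right)} = \frac{2 c}{2 c} = 2 c \frac{1}{2 c} = 1$)
$\frac{40684 + 64 \cdot 202}{-48715 + V{\left(-70 \right)}} = \frac{40684 + 64 \cdot 202}{-48715 + 1} = \frac{40684 + 12928}{-48714} = 53612 \left(- \frac{1}{48714}\right) = - \frac{26806}{24357}$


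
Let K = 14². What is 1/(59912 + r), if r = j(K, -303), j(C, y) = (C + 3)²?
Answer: 1/99513 ≈ 1.0049e-5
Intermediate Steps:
K = 196
j(C, y) = (3 + C)²
r = 39601 (r = (3 + 196)² = 199² = 39601)
1/(59912 + r) = 1/(59912 + 39601) = 1/99513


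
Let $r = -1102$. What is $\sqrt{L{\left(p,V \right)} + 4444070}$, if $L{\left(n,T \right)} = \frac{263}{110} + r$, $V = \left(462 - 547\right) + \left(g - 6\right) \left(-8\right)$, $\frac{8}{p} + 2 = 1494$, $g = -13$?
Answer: $\frac{\sqrt{53759941730}}{110} \approx 2107.8$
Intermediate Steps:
$p = \frac{2}{373}$ ($p = \frac{8}{-2 + 1494} = \frac{8}{1492} = 8 \cdot \frac{1}{1492} = \frac{2}{373} \approx 0.0053619$)
$V = 67$ ($V = \left(462 - 547\right) + \left(-13 - 6\right) \left(-8\right) = -85 - -152 = -85 + 152 = 67$)
$L{\left(n,T \right)} = - \frac{120957}{110}$ ($L{\left(n,T \right)} = \frac{263}{110} - 1102 = - \frac{120957}{110}$)
$\sqrt{L{\left(p,V \right)} + 4444070} = \sqrt{- \frac{120957}{110} + 4444070} = \sqrt{\frac{488726743}{110}} = \frac{\sqrt{53759941730}}{110}$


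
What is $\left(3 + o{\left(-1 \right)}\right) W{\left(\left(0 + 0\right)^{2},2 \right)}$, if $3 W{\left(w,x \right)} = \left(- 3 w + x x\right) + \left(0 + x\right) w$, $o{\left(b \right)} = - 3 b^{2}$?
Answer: $0$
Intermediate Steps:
$W{\left(w,x \right)} = - w + \frac{x^{2}}{3} + \frac{w x}{3}$ ($W{\left(w,x \right)} = \frac{\left(- 3 w + x x\right) + \left(0 + x\right) w}{3} = \frac{\left(- 3 w + x^{2}\right) + x w}{3} = \frac{\left(x^{2} - 3 w\right) + w x}{3} = \frac{x^{2} - 3 w + w x}{3} = - w + \frac{x^{2}}{3} + \frac{w x}{3}$)
$\left(3 + o{\left(-1 \right)}\right) W{\left(\left(0 + 0\right)^{2},2 \right)} = \left(3 - 3 \left(-1\right)^{2}\right) \left(- \left(0 + 0\right)^{2} + \frac{2^{2}}{3} + \frac{1}{3} \left(0 + 0\right)^{2} \cdot 2\right) = \left(3 - 3\right) \left(- 0^{2} + \frac{1}{3} \cdot 4 + \frac{1}{3} \cdot 0^{2} \cdot 2\right) = \left(3 - 3\right) \left(\left(-1\right) 0 + \frac{4}{3} + \frac{1}{3} \cdot 0 \cdot 2\right) = 0 \left(0 + \frac{4}{3} + 0\right) = 0 \cdot \frac{4}{3} = 0$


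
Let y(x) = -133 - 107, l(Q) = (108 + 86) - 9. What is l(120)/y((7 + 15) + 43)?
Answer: -37/48 ≈ -0.77083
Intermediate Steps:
l(Q) = 185 (l(Q) = 194 - 9 = 185)
y(x) = -240
l(120)/y((7 + 15) + 43) = 185/(-240) = 185*(-1/240) = -37/48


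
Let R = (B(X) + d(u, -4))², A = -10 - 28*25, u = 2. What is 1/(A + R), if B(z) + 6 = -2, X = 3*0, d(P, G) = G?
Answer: -1/566 ≈ -0.0017668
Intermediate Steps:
X = 0
B(z) = -8 (B(z) = -6 - 2 = -8)
A = -710 (A = -10 - 700 = -710)
R = 144 (R = (-8 - 4)² = (-12)² = 144)
1/(A + R) = 1/(-710 + 144) = 1/(-566) = -1/566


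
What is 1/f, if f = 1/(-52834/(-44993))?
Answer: 52834/44993 ≈ 1.1743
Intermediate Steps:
f = 44993/52834 (f = 1/(-52834*(-1/44993)) = 1/(52834/44993) = 44993/52834 ≈ 0.85159)
1/f = 1/(44993/52834) = 52834/44993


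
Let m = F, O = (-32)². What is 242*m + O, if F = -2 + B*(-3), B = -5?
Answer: 4170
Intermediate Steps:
O = 1024
F = 13 (F = -2 - 5*(-3) = -2 + 15 = 13)
m = 13
242*m + O = 242*13 + 1024 = 3146 + 1024 = 4170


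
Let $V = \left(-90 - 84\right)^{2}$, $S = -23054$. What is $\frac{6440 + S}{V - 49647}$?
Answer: $\frac{5538}{6457} \approx 0.85767$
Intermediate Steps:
$V = 30276$ ($V = \left(-174\right)^{2} = 30276$)
$\frac{6440 + S}{V - 49647} = \frac{6440 - 23054}{30276 - 49647} = - \frac{16614}{-19371} = \left(-16614\right) \left(- \frac{1}{19371}\right) = \frac{5538}{6457}$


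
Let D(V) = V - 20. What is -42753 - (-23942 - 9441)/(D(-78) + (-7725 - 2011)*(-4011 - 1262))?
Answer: -2194846212607/51337830 ≈ -42753.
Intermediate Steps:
D(V) = -20 + V
-42753 - (-23942 - 9441)/(D(-78) + (-7725 - 2011)*(-4011 - 1262)) = -42753 - (-23942 - 9441)/((-20 - 78) + (-7725 - 2011)*(-4011 - 1262)) = -42753 - (-33383)/(-98 - 9736*(-5273)) = -42753 - (-33383)/(-98 + 51337928) = -42753 - (-33383)/51337830 = -42753 - 1*(-33383/51337830) = -42753 + 33383/51337830 = -2194846212607/51337830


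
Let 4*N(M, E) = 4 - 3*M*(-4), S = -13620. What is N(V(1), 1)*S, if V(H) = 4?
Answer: -177060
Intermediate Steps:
N(M, E) = 1 + 3*M (N(M, E) = (4 - 3*M*(-4))/4 = (4 + 12*M)/4 = 1 + 3*M)
N(V(1), 1)*S = (1 + 3*4)*(-13620) = (1 + 12)*(-13620) = 13*(-13620) = -177060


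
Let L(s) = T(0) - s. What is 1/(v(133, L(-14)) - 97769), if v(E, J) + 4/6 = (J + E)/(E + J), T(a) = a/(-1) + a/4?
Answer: -3/293306 ≈ -1.0228e-5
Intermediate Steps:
T(a) = -3*a/4 (T(a) = a*(-1) + a*(¼) = -a + a/4 = -3*a/4)
L(s) = -s (L(s) = -¾*0 - s = 0 - s = -s)
v(E, J) = ⅓ (v(E, J) = -⅔ + (J + E)/(E + J) = -⅔ + (E + J)/(E + J) = -⅔ + 1 = ⅓)
1/(v(133, L(-14)) - 97769) = 1/(⅓ - 97769) = 1/(-293306/3) = -3/293306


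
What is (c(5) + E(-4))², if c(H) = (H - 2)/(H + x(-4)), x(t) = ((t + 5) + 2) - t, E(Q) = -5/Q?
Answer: 9/4 ≈ 2.2500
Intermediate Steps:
x(t) = 7 (x(t) = ((5 + t) + 2) - t = (7 + t) - t = 7)
c(H) = (-2 + H)/(7 + H) (c(H) = (H - 2)/(H + 7) = (-2 + H)/(7 + H))
(c(5) + E(-4))² = ((-2 + 5)/(7 + 5) - 5/(-4))² = (3/12 - 5*(-¼))² = ((1/12)*3 + 5/4)² = (¼ + 5/4)² = (3/2)² = 9/4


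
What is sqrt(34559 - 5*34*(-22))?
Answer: sqrt(38299) ≈ 195.70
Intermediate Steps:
sqrt(34559 - 5*34*(-22)) = sqrt(34559 - 170*(-22)) = sqrt(34559 + 3740) = sqrt(38299)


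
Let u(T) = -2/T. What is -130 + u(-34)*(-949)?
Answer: -3159/17 ≈ -185.82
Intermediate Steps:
-130 + u(-34)*(-949) = -130 - 2/(-34)*(-949) = -130 - 2*(-1/34)*(-949) = -130 + (1/17)*(-949) = -130 - 949/17 = -3159/17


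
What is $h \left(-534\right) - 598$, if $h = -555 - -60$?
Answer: $263732$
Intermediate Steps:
$h = -495$ ($h = -555 + 60 = -495$)
$h \left(-534\right) - 598 = \left(-495\right) \left(-534\right) - 598 = 264330 - 598 = 263732$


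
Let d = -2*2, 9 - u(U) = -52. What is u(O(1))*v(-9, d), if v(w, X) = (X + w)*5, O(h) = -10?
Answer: -3965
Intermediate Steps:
u(U) = 61 (u(U) = 9 - 1*(-52) = 9 + 52 = 61)
d = -4
v(w, X) = 5*X + 5*w
u(O(1))*v(-9, d) = 61*(5*(-4) + 5*(-9)) = 61*(-20 - 45) = 61*(-65) = -3965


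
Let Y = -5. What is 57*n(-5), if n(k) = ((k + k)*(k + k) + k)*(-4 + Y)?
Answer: -48735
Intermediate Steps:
n(k) = -36*k**2 - 9*k (n(k) = ((k + k)*(k + k) + k)*(-4 - 5) = ((2*k)*(2*k) + k)*(-9) = (4*k**2 + k)*(-9) = (k + 4*k**2)*(-9) = -36*k**2 - 9*k)
57*n(-5) = 57*(-9*(-5)*(1 + 4*(-5))) = 57*(-9*(-5)*(1 - 20)) = 57*(-9*(-5)*(-19)) = 57*(-855) = -48735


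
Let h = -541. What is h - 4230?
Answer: -4771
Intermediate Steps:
h - 4230 = -541 - 4230 = -4771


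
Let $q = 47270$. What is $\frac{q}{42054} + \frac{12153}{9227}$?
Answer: $\frac{2905652}{1190283} \approx 2.4411$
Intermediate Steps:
$\frac{q}{42054} + \frac{12153}{9227} = \frac{47270}{42054} + \frac{12153}{9227} = 47270 \cdot \frac{1}{42054} + 12153 \cdot \frac{1}{9227} = \frac{145}{129} + \frac{12153}{9227} = \frac{2905652}{1190283}$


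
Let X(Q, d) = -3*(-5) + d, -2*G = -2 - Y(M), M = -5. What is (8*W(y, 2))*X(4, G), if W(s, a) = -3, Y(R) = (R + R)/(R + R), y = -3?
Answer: -396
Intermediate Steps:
Y(R) = 1 (Y(R) = (2*R)/((2*R)) = (2*R)*(1/(2*R)) = 1)
G = 3/2 (G = -(-2 - 1*1)/2 = -(-2 - 1)/2 = -½*(-3) = 3/2 ≈ 1.5000)
X(Q, d) = 15 + d
(8*W(y, 2))*X(4, G) = (8*(-3))*(15 + 3/2) = -24*33/2 = -396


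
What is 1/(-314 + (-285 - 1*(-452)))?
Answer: -1/147 ≈ -0.0068027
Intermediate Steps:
1/(-314 + (-285 - 1*(-452))) = 1/(-314 + (-285 + 452)) = 1/(-314 + 167) = 1/(-147) = -1/147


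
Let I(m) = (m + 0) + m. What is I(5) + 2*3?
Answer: 16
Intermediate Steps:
I(m) = 2*m (I(m) = m + m = 2*m)
I(5) + 2*3 = 2*5 + 2*3 = 10 + 6 = 16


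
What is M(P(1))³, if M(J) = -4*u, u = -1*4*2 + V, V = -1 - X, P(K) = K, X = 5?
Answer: 175616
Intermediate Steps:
V = -6 (V = -1 - 1*5 = -1 - 5 = -6)
u = -14 (u = -1*4*2 - 6 = -4*2 - 6 = -8 - 6 = -14)
M(J) = 56 (M(J) = -4*(-14) = 56)
M(P(1))³ = 56³ = 175616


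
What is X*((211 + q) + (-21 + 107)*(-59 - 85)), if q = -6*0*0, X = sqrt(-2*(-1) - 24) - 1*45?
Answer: 547785 - 12173*I*sqrt(22) ≈ 5.4779e+5 - 57096.0*I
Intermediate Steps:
X = -45 + I*sqrt(22) (X = sqrt(2 - 24) - 45 = sqrt(-22) - 45 = I*sqrt(22) - 45 = -45 + I*sqrt(22) ≈ -45.0 + 4.6904*I)
q = 0 (q = 0*0 = 0)
X*((211 + q) + (-21 + 107)*(-59 - 85)) = (-45 + I*sqrt(22))*((211 + 0) + (-21 + 107)*(-59 - 85)) = (-45 + I*sqrt(22))*(211 + 86*(-144)) = (-45 + I*sqrt(22))*(211 - 12384) = (-45 + I*sqrt(22))*(-12173) = 547785 - 12173*I*sqrt(22)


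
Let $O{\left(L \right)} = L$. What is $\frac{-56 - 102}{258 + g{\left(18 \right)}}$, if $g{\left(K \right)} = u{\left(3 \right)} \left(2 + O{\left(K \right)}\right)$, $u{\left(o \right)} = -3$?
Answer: $- \frac{79}{99} \approx -0.79798$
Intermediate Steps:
$g{\left(K \right)} = -6 - 3 K$ ($g{\left(K \right)} = - 3 \left(2 + K\right) = -6 - 3 K$)
$\frac{-56 - 102}{258 + g{\left(18 \right)}} = \frac{-56 - 102}{258 - 60} = - \frac{158}{258 - 60} = - \frac{158}{198} = \left(-158\right) \frac{1}{198} = - \frac{79}{99}$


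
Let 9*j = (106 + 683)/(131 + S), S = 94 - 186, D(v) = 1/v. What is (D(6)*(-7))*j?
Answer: -1841/702 ≈ -2.6225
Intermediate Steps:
S = -92
j = 263/117 (j = ((106 + 683)/(131 - 92))/9 = (789/39)/9 = (789*(1/39))/9 = (1/9)*(263/13) = 263/117 ≈ 2.2479)
(D(6)*(-7))*j = (-7/6)*(263/117) = ((1/6)*(-7))*(263/117) = -7/6*263/117 = -1841/702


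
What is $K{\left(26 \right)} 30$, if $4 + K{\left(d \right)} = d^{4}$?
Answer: $13709160$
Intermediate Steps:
$K{\left(d \right)} = -4 + d^{4}$
$K{\left(26 \right)} 30 = \left(-4 + 26^{4}\right) 30 = \left(-4 + 456976\right) 30 = 456972 \cdot 30 = 13709160$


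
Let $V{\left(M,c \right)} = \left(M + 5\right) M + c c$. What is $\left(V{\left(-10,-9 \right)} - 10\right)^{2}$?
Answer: $14641$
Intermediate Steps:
$V{\left(M,c \right)} = c^{2} + M \left(5 + M\right)$ ($V{\left(M,c \right)} = \left(5 + M\right) M + c^{2} = M \left(5 + M\right) + c^{2} = c^{2} + M \left(5 + M\right)$)
$\left(V{\left(-10,-9 \right)} - 10\right)^{2} = \left(\left(\left(-10\right)^{2} + \left(-9\right)^{2} + 5 \left(-10\right)\right) - 10\right)^{2} = \left(\left(100 + 81 - 50\right) - 10\right)^{2} = \left(131 - 10\right)^{2} = 121^{2} = 14641$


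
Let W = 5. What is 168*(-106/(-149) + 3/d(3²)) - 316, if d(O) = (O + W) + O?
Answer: -598252/3427 ≈ -174.57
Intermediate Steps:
d(O) = 5 + 2*O (d(O) = (O + 5) + O = (5 + O) + O = 5 + 2*O)
168*(-106/(-149) + 3/d(3²)) - 316 = 168*(-106/(-149) + 3/(5 + 2*3²)) - 316 = 168*(-106*(-1/149) + 3/(5 + 2*9)) - 316 = 168*(106/149 + 3/(5 + 18)) - 316 = 168*(106/149 + 3/23) - 316 = 168*(2885/3427) - 316 = 484680/3427 - 316 = -598252/3427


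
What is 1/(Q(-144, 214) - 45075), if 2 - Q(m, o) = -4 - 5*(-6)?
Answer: -1/45099 ≈ -2.2173e-5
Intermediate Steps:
Q(m, o) = -24 (Q(m, o) = 2 - (-4 - 5*(-6)) = 2 - (-4 + 30) = 2 - 1*26 = 2 - 26 = -24)
1/(Q(-144, 214) - 45075) = 1/(-24 - 45075) = 1/(-45099) = -1/45099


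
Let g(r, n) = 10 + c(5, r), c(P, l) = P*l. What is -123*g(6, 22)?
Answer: -4920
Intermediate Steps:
g(r, n) = 10 + 5*r
-123*g(6, 22) = -123*(10 + 5*6) = -123*(10 + 30) = -123*40 = -4920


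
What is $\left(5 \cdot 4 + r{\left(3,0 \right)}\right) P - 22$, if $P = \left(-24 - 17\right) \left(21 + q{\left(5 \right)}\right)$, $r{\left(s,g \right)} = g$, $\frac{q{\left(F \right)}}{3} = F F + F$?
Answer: $-91042$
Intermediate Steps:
$q{\left(F \right)} = 3 F + 3 F^{2}$ ($q{\left(F \right)} = 3 \left(F F + F\right) = 3 \left(F^{2} + F\right) = 3 \left(F + F^{2}\right) = 3 F + 3 F^{2}$)
$P = -4551$ ($P = \left(-24 - 17\right) \left(21 + 3 \cdot 5 \left(1 + 5\right)\right) = - 41 \left(21 + 3 \cdot 5 \cdot 6\right) = - 41 \left(21 + 90\right) = \left(-41\right) 111 = -4551$)
$\left(5 \cdot 4 + r{\left(3,0 \right)}\right) P - 22 = \left(5 \cdot 4 + 0\right) \left(-4551\right) - 22 = \left(20 + 0\right) \left(-4551\right) - 22 = 20 \left(-4551\right) - 22 = -91020 - 22 = -91042$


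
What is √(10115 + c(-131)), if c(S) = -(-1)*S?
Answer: 16*√39 ≈ 99.920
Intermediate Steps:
c(S) = S
√(10115 + c(-131)) = √(10115 - 131) = √9984 = 16*√39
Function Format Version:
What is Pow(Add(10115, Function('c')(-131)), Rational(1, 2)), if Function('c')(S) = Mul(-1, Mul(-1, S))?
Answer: Mul(16, Pow(39, Rational(1, 2))) ≈ 99.920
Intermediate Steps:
Function('c')(S) = S
Pow(Add(10115, Function('c')(-131)), Rational(1, 2)) = Pow(Add(10115, -131), Rational(1, 2)) = Pow(9984, Rational(1, 2)) = Mul(16, Pow(39, Rational(1, 2)))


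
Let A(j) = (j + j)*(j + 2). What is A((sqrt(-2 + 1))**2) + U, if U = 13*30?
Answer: 388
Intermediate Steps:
A(j) = 2*j*(2 + j) (A(j) = (2*j)*(2 + j) = 2*j*(2 + j))
U = 390
A((sqrt(-2 + 1))**2) + U = 2*(sqrt(-2 + 1))**2*(2 + (sqrt(-2 + 1))**2) + 390 = 2*(sqrt(-1))**2*(2 + (sqrt(-1))**2) + 390 = 2*I**2*(2 + I**2) + 390 = 2*(-1)*(2 - 1) + 390 = 2*(-1)*1 + 390 = -2 + 390 = 388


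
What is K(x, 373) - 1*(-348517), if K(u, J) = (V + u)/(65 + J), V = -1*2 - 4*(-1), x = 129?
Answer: 152650577/438 ≈ 3.4852e+5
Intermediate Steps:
V = 2 (V = -2 + 4 = 2)
K(u, J) = (2 + u)/(65 + J)
K(x, 373) - 1*(-348517) = (2 + 129)/(65 + 373) - 1*(-348517) = 131/438 + 348517 = 152650577/438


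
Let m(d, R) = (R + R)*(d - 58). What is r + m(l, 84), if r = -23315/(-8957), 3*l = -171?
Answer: -173025925/8957 ≈ -19317.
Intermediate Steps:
l = -57 (l = (⅓)*(-171) = -57)
m(d, R) = 2*R*(-58 + d) (m(d, R) = (2*R)*(-58 + d) = 2*R*(-58 + d))
r = 23315/8957 (r = -23315*(-1/8957) = 23315/8957 ≈ 2.6030)
r + m(l, 84) = 23315/8957 + 2*84*(-58 - 57) = 23315/8957 + 2*84*(-115) = 23315/8957 - 19320 = -173025925/8957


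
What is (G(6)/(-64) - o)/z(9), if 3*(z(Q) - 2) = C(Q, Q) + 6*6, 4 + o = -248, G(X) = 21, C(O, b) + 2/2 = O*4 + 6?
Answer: 48321/5312 ≈ 9.0966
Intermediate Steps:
C(O, b) = 5 + 4*O (C(O, b) = -1 + (O*4 + 6) = -1 + (4*O + 6) = -1 + (6 + 4*O) = 5 + 4*O)
o = -252 (o = -4 - 248 = -252)
z(Q) = 47/3 + 4*Q/3 (z(Q) = 2 + ((5 + 4*Q) + 6*6)/3 = 2 + ((5 + 4*Q) + 36)/3 = 2 + (41 + 4*Q)/3 = 2 + (41/3 + 4*Q/3) = 47/3 + 4*Q/3)
(G(6)/(-64) - o)/z(9) = (21/(-64) - 1*(-252))/(47/3 + (4/3)*9) = (21*(-1/64) + 252)/(47/3 + 12) = (-21/64 + 252)/(83/3) = (16107/64)*(3/83) = 48321/5312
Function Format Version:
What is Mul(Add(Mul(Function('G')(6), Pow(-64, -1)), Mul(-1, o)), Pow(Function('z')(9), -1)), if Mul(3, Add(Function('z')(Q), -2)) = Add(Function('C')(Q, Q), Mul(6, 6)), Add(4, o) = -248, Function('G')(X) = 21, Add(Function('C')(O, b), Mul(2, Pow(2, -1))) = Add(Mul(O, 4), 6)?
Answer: Rational(48321, 5312) ≈ 9.0966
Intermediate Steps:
Function('C')(O, b) = Add(5, Mul(4, O)) (Function('C')(O, b) = Add(-1, Add(Mul(O, 4), 6)) = Add(-1, Add(Mul(4, O), 6)) = Add(-1, Add(6, Mul(4, O))) = Add(5, Mul(4, O)))
o = -252 (o = Add(-4, -248) = -252)
Function('z')(Q) = Add(Rational(47, 3), Mul(Rational(4, 3), Q)) (Function('z')(Q) = Add(2, Mul(Rational(1, 3), Add(Add(5, Mul(4, Q)), Mul(6, 6)))) = Add(2, Mul(Rational(1, 3), Add(Add(5, Mul(4, Q)), 36))) = Add(2, Mul(Rational(1, 3), Add(41, Mul(4, Q)))) = Add(2, Add(Rational(41, 3), Mul(Rational(4, 3), Q))) = Add(Rational(47, 3), Mul(Rational(4, 3), Q)))
Mul(Add(Mul(Function('G')(6), Pow(-64, -1)), Mul(-1, o)), Pow(Function('z')(9), -1)) = Mul(Add(Mul(21, Pow(-64, -1)), Mul(-1, -252)), Pow(Add(Rational(47, 3), Mul(Rational(4, 3), 9)), -1)) = Mul(Add(Mul(21, Rational(-1, 64)), 252), Pow(Add(Rational(47, 3), 12), -1)) = Mul(Add(Rational(-21, 64), 252), Pow(Rational(83, 3), -1)) = Mul(Rational(16107, 64), Rational(3, 83)) = Rational(48321, 5312)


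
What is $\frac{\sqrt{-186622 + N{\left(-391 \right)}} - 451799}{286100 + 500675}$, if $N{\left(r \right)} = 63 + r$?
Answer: $- \frac{451799}{786775} + \frac{i \sqrt{7478}}{157355} \approx -0.57424 + 0.00054956 i$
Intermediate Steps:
$\frac{\sqrt{-186622 + N{\left(-391 \right)}} - 451799}{286100 + 500675} = \frac{\sqrt{-186622 + \left(63 - 391\right)} - 451799}{286100 + 500675} = \frac{\sqrt{-186622 - 328} - 451799}{786775} = \left(\sqrt{-186950} - 451799\right) \frac{1}{786775} = \left(5 i \sqrt{7478} - 451799\right) \frac{1}{786775} = \left(-451799 + 5 i \sqrt{7478}\right) \frac{1}{786775} = - \frac{451799}{786775} + \frac{i \sqrt{7478}}{157355}$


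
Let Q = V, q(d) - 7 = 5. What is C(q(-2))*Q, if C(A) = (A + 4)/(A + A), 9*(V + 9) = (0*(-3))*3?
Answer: -6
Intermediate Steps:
V = -9 (V = -9 + ((0*(-3))*3)/9 = -9 + (0*3)/9 = -9 + (⅑)*0 = -9 + 0 = -9)
q(d) = 12 (q(d) = 7 + 5 = 12)
C(A) = (4 + A)/(2*A) (C(A) = (4 + A)/((2*A)) = (4 + A)*(1/(2*A)) = (4 + A)/(2*A))
Q = -9
C(q(-2))*Q = ((½)*(4 + 12)/12)*(-9) = ((½)*(1/12)*16)*(-9) = (⅔)*(-9) = -6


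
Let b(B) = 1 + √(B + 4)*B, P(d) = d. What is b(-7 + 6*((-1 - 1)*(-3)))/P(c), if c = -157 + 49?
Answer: -1/108 - 29*√33/108 ≈ -1.5518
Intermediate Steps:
c = -108
b(B) = 1 + B*√(4 + B) (b(B) = 1 + √(4 + B)*B = 1 + B*√(4 + B))
b(-7 + 6*((-1 - 1)*(-3)))/P(c) = (1 + (-7 + 6*((-1 - 1)*(-3)))*√(4 + (-7 + 6*((-1 - 1)*(-3)))))/(-108) = (1 + (-7 + 6*(-2*(-3)))*√(4 + (-7 + 6*(-2*(-3)))))*(-1/108) = (1 + (-7 + 6*6)*√(4 + (-7 + 6*6)))*(-1/108) = (1 + (-7 + 36)*√(4 + (-7 + 36)))*(-1/108) = (1 + 29*√(4 + 29))*(-1/108) = (1 + 29*√33)*(-1/108) = -1/108 - 29*√33/108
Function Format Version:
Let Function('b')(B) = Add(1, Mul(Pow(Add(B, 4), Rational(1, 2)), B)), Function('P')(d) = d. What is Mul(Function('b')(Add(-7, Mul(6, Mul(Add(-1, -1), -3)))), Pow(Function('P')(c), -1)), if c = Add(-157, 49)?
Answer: Add(Rational(-1, 108), Mul(Rational(-29, 108), Pow(33, Rational(1, 2)))) ≈ -1.5518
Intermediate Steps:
c = -108
Function('b')(B) = Add(1, Mul(B, Pow(Add(4, B), Rational(1, 2)))) (Function('b')(B) = Add(1, Mul(Pow(Add(4, B), Rational(1, 2)), B)) = Add(1, Mul(B, Pow(Add(4, B), Rational(1, 2)))))
Mul(Function('b')(Add(-7, Mul(6, Mul(Add(-1, -1), -3)))), Pow(Function('P')(c), -1)) = Mul(Add(1, Mul(Add(-7, Mul(6, Mul(Add(-1, -1), -3))), Pow(Add(4, Add(-7, Mul(6, Mul(Add(-1, -1), -3)))), Rational(1, 2)))), Pow(-108, -1)) = Mul(Add(1, Mul(Add(-7, Mul(6, Mul(-2, -3))), Pow(Add(4, Add(-7, Mul(6, Mul(-2, -3)))), Rational(1, 2)))), Rational(-1, 108)) = Mul(Add(1, Mul(Add(-7, Mul(6, 6)), Pow(Add(4, Add(-7, Mul(6, 6))), Rational(1, 2)))), Rational(-1, 108)) = Mul(Add(1, Mul(Add(-7, 36), Pow(Add(4, Add(-7, 36)), Rational(1, 2)))), Rational(-1, 108)) = Mul(Add(1, Mul(29, Pow(Add(4, 29), Rational(1, 2)))), Rational(-1, 108)) = Mul(Add(1, Mul(29, Pow(33, Rational(1, 2)))), Rational(-1, 108)) = Add(Rational(-1, 108), Mul(Rational(-29, 108), Pow(33, Rational(1, 2))))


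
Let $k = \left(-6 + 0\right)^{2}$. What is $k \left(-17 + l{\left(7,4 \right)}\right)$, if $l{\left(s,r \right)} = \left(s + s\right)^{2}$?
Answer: $6444$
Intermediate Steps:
$l{\left(s,r \right)} = 4 s^{2}$ ($l{\left(s,r \right)} = \left(2 s\right)^{2} = 4 s^{2}$)
$k = 36$ ($k = \left(-6\right)^{2} = 36$)
$k \left(-17 + l{\left(7,4 \right)}\right) = 36 \left(-17 + 4 \cdot 7^{2}\right) = 36 \left(-17 + 4 \cdot 49\right) = 36 \left(-17 + 196\right) = 36 \cdot 179 = 6444$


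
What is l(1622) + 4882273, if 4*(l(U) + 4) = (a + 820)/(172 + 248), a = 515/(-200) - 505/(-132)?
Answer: 10826920818451/2217600 ≈ 4.8823e+6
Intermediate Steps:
a = 1651/1320 (a = 515*(-1/200) - 505*(-1/132) = -103/40 + 505/132 = 1651/1320 ≈ 1.2508)
l(U) = -7786349/2217600 (l(U) = -4 + ((1651/1320 + 820)/(172 + 248))/4 = -4 + ((1084051/1320)/420)/4 = -4 + ((1084051/1320)*(1/420))/4 = -4 + (¼)*(1084051/554400) = -4 + 1084051/2217600 = -7786349/2217600)
l(1622) + 4882273 = -7786349/2217600 + 4882273 = 10826920818451/2217600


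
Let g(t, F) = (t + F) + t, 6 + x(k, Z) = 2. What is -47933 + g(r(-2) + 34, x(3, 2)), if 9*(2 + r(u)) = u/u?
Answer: -430855/9 ≈ -47873.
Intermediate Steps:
r(u) = -17/9 (r(u) = -2 + (u/u)/9 = -2 + (⅑)*1 = -2 + ⅑ = -17/9)
x(k, Z) = -4 (x(k, Z) = -6 + 2 = -4)
g(t, F) = F + 2*t (g(t, F) = (F + t) + t = F + 2*t)
-47933 + g(r(-2) + 34, x(3, 2)) = -47933 + (-4 + 2*(-17/9 + 34)) = -47933 + (-4 + 2*(289/9)) = -47933 + (-4 + 578/9) = -47933 + 542/9 = -430855/9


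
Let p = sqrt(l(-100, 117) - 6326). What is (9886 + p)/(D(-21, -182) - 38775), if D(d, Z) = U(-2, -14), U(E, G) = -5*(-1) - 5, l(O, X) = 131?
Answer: -9886/38775 - I*sqrt(6195)/38775 ≈ -0.25496 - 0.0020299*I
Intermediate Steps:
U(E, G) = 0 (U(E, G) = 5 - 5 = 0)
p = I*sqrt(6195) (p = sqrt(131 - 6326) = sqrt(-6195) = I*sqrt(6195) ≈ 78.708*I)
D(d, Z) = 0
(9886 + p)/(D(-21, -182) - 38775) = (9886 + I*sqrt(6195))/(0 - 38775) = (9886 + I*sqrt(6195))/(-38775) = (9886 + I*sqrt(6195))*(-1/38775) = -9886/38775 - I*sqrt(6195)/38775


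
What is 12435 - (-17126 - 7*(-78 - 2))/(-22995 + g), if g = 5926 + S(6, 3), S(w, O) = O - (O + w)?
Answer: 212311059/17075 ≈ 12434.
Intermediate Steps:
S(w, O) = -w (S(w, O) = O + (-O - w) = -w)
g = 5920 (g = 5926 - 1*6 = 5926 - 6 = 5920)
12435 - (-17126 - 7*(-78 - 2))/(-22995 + g) = 12435 - (-17126 - 7*(-78 - 2))/(-22995 + 5920) = 12435 - (-17126 - 7*(-80))/(-17075) = 12435 - (-17126 + 560)*(-1)/17075 = 12435 - (-16566)*(-1)/17075 = 12435 - 1*16566/17075 = 12435 - 16566/17075 = 212311059/17075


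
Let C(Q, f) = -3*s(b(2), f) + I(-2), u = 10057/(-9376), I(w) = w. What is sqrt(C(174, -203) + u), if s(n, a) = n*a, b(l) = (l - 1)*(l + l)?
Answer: sqrt(13367320422)/2344 ≈ 49.325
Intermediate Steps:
u = -10057/9376 (u = 10057*(-1/9376) = -10057/9376 ≈ -1.0726)
b(l) = 2*l*(-1 + l) (b(l) = (-1 + l)*(2*l) = 2*l*(-1 + l))
s(n, a) = a*n
C(Q, f) = -2 - 12*f (C(Q, f) = -3*f*2*2*(-1 + 2) - 2 = -3*f*2*2*1 - 2 = -3*f*4 - 2 = -12*f - 2 = -2 - 12*f)
sqrt(C(174, -203) + u) = sqrt((-2 - 12*(-203)) - 10057/9376) = sqrt((-2 + 2436) - 10057/9376) = sqrt(2434 - 10057/9376) = sqrt(22811127/9376) = sqrt(13367320422)/2344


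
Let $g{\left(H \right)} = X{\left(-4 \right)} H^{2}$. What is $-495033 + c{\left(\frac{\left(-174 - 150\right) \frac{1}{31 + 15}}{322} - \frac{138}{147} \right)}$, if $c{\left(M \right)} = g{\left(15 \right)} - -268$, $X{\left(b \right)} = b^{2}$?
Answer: $-491165$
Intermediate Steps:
$g{\left(H \right)} = 16 H^{2}$ ($g{\left(H \right)} = \left(-4\right)^{2} H^{2} = 16 H^{2}$)
$c{\left(M \right)} = 3868$ ($c{\left(M \right)} = 16 \cdot 15^{2} - -268 = 16 \cdot 225 + 268 = 3600 + 268 = 3868$)
$-495033 + c{\left(\frac{\left(-174 - 150\right) \frac{1}{31 + 15}}{322} - \frac{138}{147} \right)} = -495033 + 3868 = -491165$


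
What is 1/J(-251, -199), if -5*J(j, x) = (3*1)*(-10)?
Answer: ⅙ ≈ 0.16667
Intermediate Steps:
J(j, x) = 6 (J(j, x) = -3*1*(-10)/5 = -3*(-10)/5 = -⅕*(-30) = 6)
1/J(-251, -199) = 1/6 = ⅙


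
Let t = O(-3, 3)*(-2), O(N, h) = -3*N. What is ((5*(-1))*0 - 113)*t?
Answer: 2034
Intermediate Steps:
t = -18 (t = -3*(-3)*(-2) = 9*(-2) = -18)
((5*(-1))*0 - 113)*t = ((5*(-1))*0 - 113)*(-18) = (-5*0 - 113)*(-18) = (0 - 113)*(-18) = -113*(-18) = 2034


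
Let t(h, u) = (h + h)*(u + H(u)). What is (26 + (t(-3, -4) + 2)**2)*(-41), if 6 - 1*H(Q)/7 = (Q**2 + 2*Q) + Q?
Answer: -138990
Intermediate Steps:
H(Q) = 42 - 21*Q - 7*Q**2 (H(Q) = 42 - 7*((Q**2 + 2*Q) + Q) = 42 - 7*(Q**2 + 3*Q) = 42 + (-21*Q - 7*Q**2) = 42 - 21*Q - 7*Q**2)
t(h, u) = 2*h*(42 - 20*u - 7*u**2) (t(h, u) = (h + h)*(u + (42 - 21*u - 7*u**2)) = (2*h)*(42 - 20*u - 7*u**2) = 2*h*(42 - 20*u - 7*u**2))
(26 + (t(-3, -4) + 2)**2)*(-41) = (26 + (2*(-3)*(42 - 20*(-4) - 7*(-4)**2) + 2)**2)*(-41) = (26 + (2*(-3)*(42 + 80 - 7*16) + 2)**2)*(-41) = (26 + (2*(-3)*(42 + 80 - 112) + 2)**2)*(-41) = (26 + (2*(-3)*10 + 2)**2)*(-41) = (26 + (-60 + 2)**2)*(-41) = (26 + (-58)**2)*(-41) = (26 + 3364)*(-41) = 3390*(-41) = -138990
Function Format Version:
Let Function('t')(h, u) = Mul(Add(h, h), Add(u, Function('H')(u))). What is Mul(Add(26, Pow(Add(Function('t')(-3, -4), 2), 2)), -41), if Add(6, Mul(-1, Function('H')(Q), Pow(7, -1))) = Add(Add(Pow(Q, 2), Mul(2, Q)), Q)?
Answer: -138990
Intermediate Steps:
Function('H')(Q) = Add(42, Mul(-21, Q), Mul(-7, Pow(Q, 2))) (Function('H')(Q) = Add(42, Mul(-7, Add(Add(Pow(Q, 2), Mul(2, Q)), Q))) = Add(42, Mul(-7, Add(Pow(Q, 2), Mul(3, Q)))) = Add(42, Add(Mul(-21, Q), Mul(-7, Pow(Q, 2)))) = Add(42, Mul(-21, Q), Mul(-7, Pow(Q, 2))))
Function('t')(h, u) = Mul(2, h, Add(42, Mul(-20, u), Mul(-7, Pow(u, 2)))) (Function('t')(h, u) = Mul(Add(h, h), Add(u, Add(42, Mul(-21, u), Mul(-7, Pow(u, 2))))) = Mul(Mul(2, h), Add(42, Mul(-20, u), Mul(-7, Pow(u, 2)))) = Mul(2, h, Add(42, Mul(-20, u), Mul(-7, Pow(u, 2)))))
Mul(Add(26, Pow(Add(Function('t')(-3, -4), 2), 2)), -41) = Mul(Add(26, Pow(Add(Mul(2, -3, Add(42, Mul(-20, -4), Mul(-7, Pow(-4, 2)))), 2), 2)), -41) = Mul(Add(26, Pow(Add(Mul(2, -3, Add(42, 80, Mul(-7, 16))), 2), 2)), -41) = Mul(Add(26, Pow(Add(Mul(2, -3, Add(42, 80, -112)), 2), 2)), -41) = Mul(Add(26, Pow(Add(Mul(2, -3, 10), 2), 2)), -41) = Mul(Add(26, Pow(Add(-60, 2), 2)), -41) = Mul(Add(26, Pow(-58, 2)), -41) = Mul(Add(26, 3364), -41) = Mul(3390, -41) = -138990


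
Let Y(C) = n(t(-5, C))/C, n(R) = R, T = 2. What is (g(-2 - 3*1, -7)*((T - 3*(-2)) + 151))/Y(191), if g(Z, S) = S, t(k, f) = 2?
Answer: -212583/2 ≈ -1.0629e+5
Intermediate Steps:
Y(C) = 2/C
(g(-2 - 3*1, -7)*((T - 3*(-2)) + 151))/Y(191) = (-7*((2 - 3*(-2)) + 151))/((2/191)) = (-7*((2 + 6) + 151))/((2*(1/191))) = (-7*(8 + 151))/(2/191) = -7*159*(191/2) = -1113*191/2 = -212583/2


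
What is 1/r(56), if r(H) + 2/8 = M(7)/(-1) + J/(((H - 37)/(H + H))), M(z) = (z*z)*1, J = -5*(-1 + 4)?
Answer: -76/10463 ≈ -0.0072637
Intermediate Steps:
J = -15 (J = -5*3 = -15)
M(z) = z**2 (M(z) = z**2*1 = z**2)
r(H) = -197/4 - 30*H/(-37 + H) (r(H) = -1/4 + (7**2/(-1) - 15*(H + H)/(H - 37)) = -1/4 + (49*(-1) - 15*2*H/(-37 + H)) = -1/4 + (-49 - 15*2*H/(-37 + H)) = -1/4 + (-49 - 30*H/(-37 + H)) = -197/4 - 30*H/(-37 + H))
1/r(56) = 1/((7289 - 317*56)/(4*(-37 + 56))) = 1/((1/4)*(7289 - 17752)/19) = 1/((1/4)*(1/19)*(-10463)) = 1/(-10463/76) = -76/10463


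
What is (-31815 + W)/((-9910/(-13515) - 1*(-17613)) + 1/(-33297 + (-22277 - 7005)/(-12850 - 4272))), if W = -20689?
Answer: -40452534164752512/13570778325982513 ≈ -2.9809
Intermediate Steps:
(-31815 + W)/((-9910/(-13515) - 1*(-17613)) + 1/(-33297 + (-22277 - 7005)/(-12850 - 4272))) = (-31815 - 20689)/((-9910/(-13515) - 1*(-17613)) + 1/(-33297 + (-22277 - 7005)/(-12850 - 4272))) = -52504/((-9910*(-1/13515) + 17613) + 1/(-33297 - 29282/(-17122))) = -52504/((1982/2703 + 17613) + 1/(-33297 - 29282*(-1/17122))) = -52504/(47609921/2703 + 1/(-33297 + 14641/8561)) = -52504/(47609921/2703 + 1/(-285040976/8561)) = -52504/(47609921/2703 - 8561/285040976) = -52504/13570778325982513/770465758128 = -52504*770465758128/13570778325982513 = -40452534164752512/13570778325982513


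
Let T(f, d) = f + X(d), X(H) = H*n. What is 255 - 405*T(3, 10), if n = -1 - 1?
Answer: 7140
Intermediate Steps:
n = -2
X(H) = -2*H (X(H) = H*(-2) = -2*H)
T(f, d) = f - 2*d
255 - 405*T(3, 10) = 255 - 405*(3 - 2*10) = 255 - 405*(3 - 20) = 255 - 405*(-17) = 255 + 6885 = 7140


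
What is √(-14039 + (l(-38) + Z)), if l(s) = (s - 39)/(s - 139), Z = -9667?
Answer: I*√742671645/177 ≈ 153.97*I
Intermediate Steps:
l(s) = (-39 + s)/(-139 + s)
√(-14039 + (l(-38) + Z)) = √(-14039 + ((-39 - 38)/(-139 - 38) - 9667)) = √(-14039 + (-77/(-177) - 9667)) = √(-14039 + (-1/177*(-77) - 9667)) = √(-14039 + (77/177 - 9667)) = √(-14039 - 1710982/177) = √(-4195885/177) = I*√742671645/177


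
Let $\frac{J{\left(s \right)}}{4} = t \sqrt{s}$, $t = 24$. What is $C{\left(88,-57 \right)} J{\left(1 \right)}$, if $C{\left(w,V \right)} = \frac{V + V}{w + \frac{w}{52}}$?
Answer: $- \frac{71136}{583} \approx -122.02$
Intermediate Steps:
$J{\left(s \right)} = 96 \sqrt{s}$ ($J{\left(s \right)} = 4 \cdot 24 \sqrt{s} = 96 \sqrt{s}$)
$C{\left(w,V \right)} = \frac{104 V}{53 w}$ ($C{\left(w,V \right)} = \frac{2 V}{w + w \frac{1}{52}} = \frac{2 V}{w + \frac{w}{52}} = \frac{2 V}{\frac{53}{52} w} = 2 V \frac{52}{53 w} = \frac{104 V}{53 w}$)
$C{\left(88,-57 \right)} J{\left(1 \right)} = \frac{104}{53} \left(-57\right) \frac{1}{88} \cdot 96 \sqrt{1} = \frac{104}{53} \left(-57\right) \frac{1}{88} \cdot 96 \cdot 1 = \left(- \frac{741}{583}\right) 96 = - \frac{71136}{583}$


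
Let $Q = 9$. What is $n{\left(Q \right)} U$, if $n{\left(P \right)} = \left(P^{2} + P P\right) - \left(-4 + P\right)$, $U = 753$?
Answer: $118221$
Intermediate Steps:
$n{\left(P \right)} = 4 - P + 2 P^{2}$ ($n{\left(P \right)} = \left(P^{2} + P^{2}\right) - \left(-4 + P\right) = 2 P^{2} - \left(-4 + P\right) = 4 - P + 2 P^{2}$)
$n{\left(Q \right)} U = \left(4 - 9 + 2 \cdot 9^{2}\right) 753 = \left(4 - 9 + 2 \cdot 81\right) 753 = \left(4 - 9 + 162\right) 753 = 157 \cdot 753 = 118221$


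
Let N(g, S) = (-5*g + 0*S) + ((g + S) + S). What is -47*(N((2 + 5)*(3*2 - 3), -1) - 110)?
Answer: 9212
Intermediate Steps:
N(g, S) = -4*g + 2*S (N(g, S) = (-5*g + 0) + ((S + g) + S) = -5*g + (g + 2*S) = -4*g + 2*S)
-47*(N((2 + 5)*(3*2 - 3), -1) - 110) = -47*((-4*(2 + 5)*(3*2 - 3) + 2*(-1)) - 110) = -47*((-28*(6 - 3) - 2) - 110) = -47*((-28*3 - 2) - 110) = -47*((-4*21 - 2) - 110) = -47*((-84 - 2) - 110) = -47*(-86 - 110) = -47*(-196) = 9212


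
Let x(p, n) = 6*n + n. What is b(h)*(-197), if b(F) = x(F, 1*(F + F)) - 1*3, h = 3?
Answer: -7683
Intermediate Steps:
x(p, n) = 7*n
b(F) = -3 + 14*F (b(F) = 7*(1*(F + F)) - 1*3 = 7*(1*(2*F)) - 3 = 7*(2*F) - 3 = 14*F - 3 = -3 + 14*F)
b(h)*(-197) = (-3 + 14*3)*(-197) = (-3 + 42)*(-197) = 39*(-197) = -7683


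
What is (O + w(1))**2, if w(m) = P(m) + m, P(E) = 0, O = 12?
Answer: 169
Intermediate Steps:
w(m) = m (w(m) = 0 + m = m)
(O + w(1))**2 = (12 + 1)**2 = 13**2 = 169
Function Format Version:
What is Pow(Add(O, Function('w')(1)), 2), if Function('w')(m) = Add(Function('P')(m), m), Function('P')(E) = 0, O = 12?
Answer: 169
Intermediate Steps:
Function('w')(m) = m (Function('w')(m) = Add(0, m) = m)
Pow(Add(O, Function('w')(1)), 2) = Pow(Add(12, 1), 2) = Pow(13, 2) = 169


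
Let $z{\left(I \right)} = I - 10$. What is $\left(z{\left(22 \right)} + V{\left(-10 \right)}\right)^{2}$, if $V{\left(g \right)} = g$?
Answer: $4$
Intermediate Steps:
$z{\left(I \right)} = -10 + I$ ($z{\left(I \right)} = I - 10 = -10 + I$)
$\left(z{\left(22 \right)} + V{\left(-10 \right)}\right)^{2} = \left(\left(-10 + 22\right) - 10\right)^{2} = \left(12 - 10\right)^{2} = 2^{2} = 4$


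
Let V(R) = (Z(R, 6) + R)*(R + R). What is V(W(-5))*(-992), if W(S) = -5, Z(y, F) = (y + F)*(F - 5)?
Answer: -39680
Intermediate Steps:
Z(y, F) = (-5 + F)*(F + y) (Z(y, F) = (F + y)*(-5 + F) = (-5 + F)*(F + y))
V(R) = 2*R*(6 + 2*R) (V(R) = ((6² - 5*6 - 5*R + 6*R) + R)*(R + R) = ((36 - 30 - 5*R + 6*R) + R)*(2*R) = ((6 + R) + R)*(2*R) = (6 + 2*R)*(2*R) = 2*R*(6 + 2*R))
V(W(-5))*(-992) = (4*(-5)*(3 - 5))*(-992) = (4*(-5)*(-2))*(-992) = 40*(-992) = -39680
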